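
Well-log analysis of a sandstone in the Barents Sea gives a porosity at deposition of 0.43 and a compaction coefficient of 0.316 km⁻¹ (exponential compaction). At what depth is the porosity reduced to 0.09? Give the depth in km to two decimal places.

4.95 km

Invert Athy's law: z = ln(φ₀/φ) / c
z = ln(0.43/0.09) / 0.316 = ln(4.778) / 0.316 = 1.5640 / 0.316 = 4.949 km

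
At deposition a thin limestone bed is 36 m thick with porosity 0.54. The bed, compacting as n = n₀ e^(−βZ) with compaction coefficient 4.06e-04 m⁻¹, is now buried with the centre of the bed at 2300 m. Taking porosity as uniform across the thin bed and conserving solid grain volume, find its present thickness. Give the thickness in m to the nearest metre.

Working in km (1 km = 1000 m; β in km⁻¹ = β in m⁻¹ × 1000):
Porosity at 2.3 km: n = 0.54·exp(−0.406×2.3) = 0.2123
Solid-volume conservation: h(1−n) = h₀(1−n₀) ⇒ h = h₀·(1−n₀)/(1−n)
h = 0.036 × (1 − 0.54)/(1 − 0.2123) = 0.036 × 0.5839 = 0.0210 km

21 m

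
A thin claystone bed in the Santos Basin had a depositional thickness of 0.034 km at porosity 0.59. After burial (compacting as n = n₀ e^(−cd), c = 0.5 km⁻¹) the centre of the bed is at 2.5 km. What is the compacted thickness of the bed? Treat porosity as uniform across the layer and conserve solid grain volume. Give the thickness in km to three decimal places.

0.017 km

Porosity at 2.5 km: n = 0.59·exp(−0.5×2.5) = 0.1690
Solid-volume conservation: h(1−n) = h₀(1−n₀) ⇒ h = h₀·(1−n₀)/(1−n)
h = 0.034 × (1 − 0.59)/(1 − 0.1690) = 0.034 × 0.4934 = 0.0168 km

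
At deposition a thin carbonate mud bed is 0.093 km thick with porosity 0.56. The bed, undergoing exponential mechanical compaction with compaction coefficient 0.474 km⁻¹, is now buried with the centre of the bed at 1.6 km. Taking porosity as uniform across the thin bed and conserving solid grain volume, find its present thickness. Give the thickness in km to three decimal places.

Porosity at 1.6 km: phi = 0.56·exp(−0.474×1.6) = 0.2623
Solid-volume conservation: h(1−phi) = h₀(1−phi₀) ⇒ h = h₀·(1−phi₀)/(1−phi)
h = 0.093 × (1 − 0.56)/(1 − 0.2623) = 0.093 × 0.5965 = 0.0555 km

0.055 km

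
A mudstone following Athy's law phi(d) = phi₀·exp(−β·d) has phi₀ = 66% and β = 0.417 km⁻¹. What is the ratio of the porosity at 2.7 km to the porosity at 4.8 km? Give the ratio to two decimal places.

2.40

phi(d₁)/phi(d₂) = e^(−β·d₁)/e^(−β·d₂) = e^{β(d₂−d₁)}
= exp(0.417 × 2.1) = exp(0.8757) = 2.4006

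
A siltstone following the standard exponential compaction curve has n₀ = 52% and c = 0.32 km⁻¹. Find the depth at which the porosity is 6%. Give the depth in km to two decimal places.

Invert Athy's law: z = ln(n₀/n) / c
z = ln(0.52/0.06) / 0.32 = ln(8.667) / 0.32 = 2.1595 / 0.32 = 6.748 km

6.75 km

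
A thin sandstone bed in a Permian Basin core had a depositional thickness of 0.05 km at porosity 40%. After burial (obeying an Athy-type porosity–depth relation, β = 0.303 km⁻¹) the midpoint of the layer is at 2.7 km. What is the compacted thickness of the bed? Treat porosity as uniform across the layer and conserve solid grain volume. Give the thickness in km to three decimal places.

0.036 km

Porosity at 2.7 km: phi = 0.4·exp(−0.303×2.7) = 0.1765
Solid-volume conservation: h(1−phi) = h₀(1−phi₀) ⇒ h = h₀·(1−phi₀)/(1−phi)
h = 0.05 × (1 − 0.4)/(1 − 0.1765) = 0.05 × 0.7286 = 0.0364 km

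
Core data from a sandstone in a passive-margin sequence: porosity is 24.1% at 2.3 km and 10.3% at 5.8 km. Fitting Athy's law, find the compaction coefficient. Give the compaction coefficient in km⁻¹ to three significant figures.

0.243 km⁻¹

Athy: n(d) = n₀ e^(−cd) ⇒ n₁/n₂ = e^{c(d₂−d₁)} ⇒ c = ln(n₁/n₂)/(d₂−d₁)
c = ln(0.241/0.103) / (5.8 − 2.3) = ln(2.34) / 3.5 = 0.8501 / 3.5 = 0.2429 km⁻¹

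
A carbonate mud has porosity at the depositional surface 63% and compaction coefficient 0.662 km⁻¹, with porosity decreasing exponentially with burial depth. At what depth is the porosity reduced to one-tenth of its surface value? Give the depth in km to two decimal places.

3.48 km

phi/phi₀ = 1/10 ⇒ exp(−β·z) = 1/10 ⇒ z = ln(10) / β
z = 2.3026 / 0.662 = 3.478 km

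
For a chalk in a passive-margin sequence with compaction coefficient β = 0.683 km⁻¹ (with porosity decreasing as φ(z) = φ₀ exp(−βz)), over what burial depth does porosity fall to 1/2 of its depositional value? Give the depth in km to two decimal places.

1.01 km

φ/φ₀ = 1/2 ⇒ exp(−β·z) = 1/2 ⇒ z = ln(2) / β
z = 0.6931 / 0.683 = 1.015 km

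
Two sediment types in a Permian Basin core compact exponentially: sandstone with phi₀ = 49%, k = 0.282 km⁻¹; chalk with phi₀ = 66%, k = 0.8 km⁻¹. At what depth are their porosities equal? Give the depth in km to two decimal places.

0.57 km

Set phi₀ₐ e^(−kₐd) = phi₀ᵦ e^(−kᵦd) ⇒ ln(phi₀ₐ/phi₀ᵦ) = (kₐ − kᵦ)·d
d = ln(0.49/0.66) / (0.282 − 0.8) = -0.2978 / -0.518 = 0.575 km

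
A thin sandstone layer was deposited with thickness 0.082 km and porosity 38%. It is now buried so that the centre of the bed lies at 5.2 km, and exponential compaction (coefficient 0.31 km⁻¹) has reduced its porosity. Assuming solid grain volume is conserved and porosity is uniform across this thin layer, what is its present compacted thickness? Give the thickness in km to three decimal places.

Porosity at 5.2 km: φ = 0.38·exp(−0.31×5.2) = 0.0758
Solid-volume conservation: h(1−φ) = h₀(1−φ₀) ⇒ h = h₀·(1−φ₀)/(1−φ)
h = 0.082 × (1 − 0.38)/(1 − 0.0758) = 0.082 × 0.6709 = 0.0550 km

0.055 km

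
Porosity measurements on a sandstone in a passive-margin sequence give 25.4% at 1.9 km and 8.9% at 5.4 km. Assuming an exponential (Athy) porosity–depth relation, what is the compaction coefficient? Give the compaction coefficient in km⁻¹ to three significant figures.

Athy: n(Z) = n₀ e^(−kZ) ⇒ n₁/n₂ = e^{k(Z₂−Z₁)} ⇒ k = ln(n₁/n₂)/(Z₂−Z₁)
k = ln(0.254/0.089) / (5.4 − 1.9) = ln(2.854) / 3.5 = 1.0487 / 3.5 = 0.2996 km⁻¹

0.300 km⁻¹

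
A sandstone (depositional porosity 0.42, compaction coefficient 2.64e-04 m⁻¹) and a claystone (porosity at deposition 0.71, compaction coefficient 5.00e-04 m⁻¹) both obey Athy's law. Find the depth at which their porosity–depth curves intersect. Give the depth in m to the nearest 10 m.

2220 m

Working in km (1 km = 1000 m; β in km⁻¹ = β in m⁻¹ × 1000):
Set phi₀ₐ e^(−βₐZ) = phi₀ᵦ e^(−βᵦZ) ⇒ ln(phi₀ₐ/phi₀ᵦ) = (βₐ − βᵦ)·Z
Z = ln(0.42/0.71) / (0.264 − 0.5) = -0.5250 / -0.236 = 2.225 km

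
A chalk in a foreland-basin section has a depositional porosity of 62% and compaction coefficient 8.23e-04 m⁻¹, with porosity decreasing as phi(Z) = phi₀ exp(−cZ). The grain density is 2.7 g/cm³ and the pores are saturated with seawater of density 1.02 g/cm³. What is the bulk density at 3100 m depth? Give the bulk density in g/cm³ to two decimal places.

2.62 g/cm³

Working in km (1 km = 1000 m; c in km⁻¹ = c in m⁻¹ × 1000):
Porosity at depth: phi = 0.62·exp(−0.823×3.1) = 0.62×0.0780 = 0.0483
Bulk density: ρ_b = (1−phi)ρ_g + phi·ρ_f = 0.9517×2.7 + 0.0483×1.02
       = 2.569 + 0.049 = 2.619 g/cm³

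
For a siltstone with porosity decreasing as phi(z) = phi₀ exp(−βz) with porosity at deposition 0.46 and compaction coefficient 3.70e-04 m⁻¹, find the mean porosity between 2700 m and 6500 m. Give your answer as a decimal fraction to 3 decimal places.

0.091

Working in km (1 km = 1000 m; β in km⁻¹ = β in m⁻¹ × 1000):
⟨phi⟩ = (1/(z₂−z₁)) ∫ phi₀ e^(−βz) dz = phi₀·(e^(−β·z₁) − e^(−β·z₂)) / (β·(z₂−z₁))
e^(−0.37×2.7) = 0.3682; e^(−0.37×6.5) = 0.0903
⟨phi⟩ = 0.46 × (0.3682 − 0.0903) / (0.37 × 3.8) = 0.46 × 0.1977 = 0.0909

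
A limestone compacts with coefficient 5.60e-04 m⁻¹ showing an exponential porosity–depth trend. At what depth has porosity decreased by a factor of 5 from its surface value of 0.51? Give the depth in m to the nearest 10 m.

2870 m

Working in km (1 km = 1000 m; c in km⁻¹ = c in m⁻¹ × 1000):
n/n₀ = 1/5 ⇒ exp(−c·d) = 1/5 ⇒ d = ln(5) / c
d = 1.6094 / 0.56 = 2.874 km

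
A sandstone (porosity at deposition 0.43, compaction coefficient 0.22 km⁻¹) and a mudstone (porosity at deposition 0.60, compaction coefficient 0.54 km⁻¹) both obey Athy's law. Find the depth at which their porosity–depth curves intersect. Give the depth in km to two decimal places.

Set n₀ₐ e^(−kₐd) = n₀ᵦ e^(−kᵦd) ⇒ ln(n₀ₐ/n₀ᵦ) = (kₐ − kᵦ)·d
d = ln(0.43/0.6) / (0.22 − 0.54) = -0.3331 / -0.32 = 1.041 km

1.04 km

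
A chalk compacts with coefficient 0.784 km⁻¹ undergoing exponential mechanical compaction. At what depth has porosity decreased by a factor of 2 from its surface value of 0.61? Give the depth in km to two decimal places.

0.88 km

phi/phi₀ = 1/2 ⇒ exp(−β·d) = 1/2 ⇒ d = ln(2) / β
d = 0.6931 / 0.784 = 0.884 km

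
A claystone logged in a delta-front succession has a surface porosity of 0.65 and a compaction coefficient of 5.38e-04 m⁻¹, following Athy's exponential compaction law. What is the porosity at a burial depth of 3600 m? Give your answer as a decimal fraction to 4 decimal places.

Working in km (1 km = 1000 m; k in km⁻¹ = k in m⁻¹ × 1000):
n = n₀·exp(−k·z) = 0.65 × exp(−0.538 × 3.6) = 0.65 × exp(−1.937)
  = 0.65 × 0.1442 = 0.0937

0.0937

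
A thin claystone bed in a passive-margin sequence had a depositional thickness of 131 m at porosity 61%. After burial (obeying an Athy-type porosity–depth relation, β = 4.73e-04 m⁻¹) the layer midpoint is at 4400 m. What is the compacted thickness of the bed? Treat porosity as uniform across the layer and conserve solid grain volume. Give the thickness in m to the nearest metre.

55 m

Working in km (1 km = 1000 m; β in km⁻¹ = β in m⁻¹ × 1000):
Porosity at 4.4 km: phi = 0.61·exp(−0.473×4.4) = 0.0761
Solid-volume conservation: h(1−phi) = h₀(1−phi₀) ⇒ h = h₀·(1−phi₀)/(1−phi)
h = 0.131 × (1 − 0.61)/(1 − 0.0761) = 0.131 × 0.4221 = 0.0553 km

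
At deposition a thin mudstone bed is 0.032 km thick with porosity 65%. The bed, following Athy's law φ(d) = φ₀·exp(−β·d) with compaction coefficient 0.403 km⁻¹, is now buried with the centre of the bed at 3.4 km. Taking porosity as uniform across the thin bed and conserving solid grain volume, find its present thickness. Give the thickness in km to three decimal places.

Porosity at 3.4 km: φ = 0.65·exp(−0.403×3.4) = 0.1651
Solid-volume conservation: h(1−φ) = h₀(1−φ₀) ⇒ h = h₀·(1−φ₀)/(1−φ)
h = 0.032 × (1 − 0.65)/(1 − 0.1651) = 0.032 × 0.4192 = 0.0134 km

0.013 km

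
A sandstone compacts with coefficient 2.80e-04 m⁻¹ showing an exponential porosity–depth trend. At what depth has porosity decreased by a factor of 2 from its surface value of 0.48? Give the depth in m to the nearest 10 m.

2480 m

Working in km (1 km = 1000 m; k in km⁻¹ = k in m⁻¹ × 1000):
φ/φ₀ = 1/2 ⇒ exp(−k·Z) = 1/2 ⇒ Z = ln(2) / k
Z = 0.6931 / 0.28 = 2.476 km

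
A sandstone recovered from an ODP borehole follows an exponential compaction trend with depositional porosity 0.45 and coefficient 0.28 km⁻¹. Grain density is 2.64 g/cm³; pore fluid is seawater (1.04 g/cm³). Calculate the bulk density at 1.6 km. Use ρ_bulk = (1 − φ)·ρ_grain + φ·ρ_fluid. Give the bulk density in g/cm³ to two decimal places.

Porosity at depth: n = 0.45·exp(−0.28×1.6) = 0.45×0.6389 = 0.2875
Bulk density: ρ_b = (1−n)ρ_g + n·ρ_f = 0.7125×2.64 + 0.2875×1.04
       = 1.881 + 0.299 = 2.180 g/cm³

2.18 g/cm³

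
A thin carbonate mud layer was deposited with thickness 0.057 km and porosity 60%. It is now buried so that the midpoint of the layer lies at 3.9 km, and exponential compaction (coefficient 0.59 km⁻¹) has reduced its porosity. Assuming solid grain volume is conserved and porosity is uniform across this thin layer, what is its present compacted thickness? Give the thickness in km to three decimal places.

Porosity at 3.9 km: n = 0.6·exp(−0.59×3.9) = 0.0601
Solid-volume conservation: h(1−n) = h₀(1−n₀) ⇒ h = h₀·(1−n₀)/(1−n)
h = 0.057 × (1 − 0.6)/(1 − 0.0601) = 0.057 × 0.4256 = 0.0243 km

0.024 km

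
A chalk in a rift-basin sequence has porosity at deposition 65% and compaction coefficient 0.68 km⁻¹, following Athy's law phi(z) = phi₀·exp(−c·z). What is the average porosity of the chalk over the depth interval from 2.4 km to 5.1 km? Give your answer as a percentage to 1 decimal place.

⟨phi⟩ = (1/(z₂−z₁)) ∫ phi₀ e^(−cz) dz = phi₀·(e^(−c·z₁) − e^(−c·z₂)) / (c·(z₂−z₁))
e^(−0.68×2.4) = 0.1955; e^(−0.68×5.1) = 0.0312
⟨phi⟩ = 0.65 × (0.1955 − 0.0312) / (0.68 × 2.7) = 0.65 × 0.0895 = 0.0582

5.8%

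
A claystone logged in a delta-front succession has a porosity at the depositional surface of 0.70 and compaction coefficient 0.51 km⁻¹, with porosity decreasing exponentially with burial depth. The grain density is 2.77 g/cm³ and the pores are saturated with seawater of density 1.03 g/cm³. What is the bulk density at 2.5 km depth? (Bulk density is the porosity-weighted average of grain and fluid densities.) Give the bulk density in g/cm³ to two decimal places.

Porosity at depth: phi = 0.7·exp(−0.51×2.5) = 0.7×0.2794 = 0.1956
Bulk density: ρ_b = (1−phi)ρ_g + phi·ρ_f = 0.8044×2.77 + 0.1956×1.03
       = 2.228 + 0.201 = 2.430 g/cm³

2.43 g/cm³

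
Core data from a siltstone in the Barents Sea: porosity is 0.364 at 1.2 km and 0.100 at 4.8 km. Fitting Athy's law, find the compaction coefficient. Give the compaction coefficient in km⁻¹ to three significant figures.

Athy: phi(Z) = phi₀ e^(−βZ) ⇒ phi₁/phi₂ = e^{β(Z₂−Z₁)} ⇒ β = ln(phi₁/phi₂)/(Z₂−Z₁)
β = ln(0.364/0.1) / (4.8 − 1.2) = ln(3.64) / 3.6 = 1.2920 / 3.6 = 0.3589 km⁻¹

0.359 km⁻¹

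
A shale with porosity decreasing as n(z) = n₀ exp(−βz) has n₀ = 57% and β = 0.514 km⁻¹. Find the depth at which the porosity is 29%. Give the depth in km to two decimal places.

1.31 km

Invert Athy's law: z = ln(n₀/n) / β
z = ln(0.57/0.29) / 0.514 = ln(1.966) / 0.514 = 0.6758 / 0.514 = 1.315 km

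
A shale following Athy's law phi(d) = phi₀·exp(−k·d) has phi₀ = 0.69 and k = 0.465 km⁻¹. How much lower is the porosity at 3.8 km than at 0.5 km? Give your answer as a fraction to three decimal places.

phi(0.5) = 0.69·e^(−0.465×0.5) = 0.5469
phi(3.8) = 0.69·e^(−0.465×3.8) = 0.1179
Δphi = 0.5469 − 0.1179 = 0.4290

0.429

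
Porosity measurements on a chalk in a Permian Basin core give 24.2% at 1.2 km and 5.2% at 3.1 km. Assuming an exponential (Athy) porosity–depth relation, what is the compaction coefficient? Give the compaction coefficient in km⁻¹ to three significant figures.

Athy: n(d) = n₀ e^(−βd) ⇒ n₁/n₂ = e^{β(d₂−d₁)} ⇒ β = ln(n₁/n₂)/(d₂−d₁)
β = ln(0.242/0.052) / (3.1 − 1.2) = ln(4.654) / 1.9 = 1.5377 / 1.9 = 0.8093 km⁻¹

0.809 km⁻¹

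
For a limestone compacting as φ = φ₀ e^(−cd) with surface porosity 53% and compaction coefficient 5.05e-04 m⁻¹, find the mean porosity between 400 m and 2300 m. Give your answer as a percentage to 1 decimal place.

27.8%

Working in km (1 km = 1000 m; c in km⁻¹ = c in m⁻¹ × 1000):
⟨φ⟩ = (1/(d₂−d₁)) ∫ φ₀ e^(−cd) dd = φ₀·(e^(−c·d₁) − e^(−c·d₂)) / (c·(d₂−d₁))
e^(−0.505×0.4) = 0.8171; e^(−0.505×2.3) = 0.3130
⟨φ⟩ = 0.53 × (0.8171 − 0.3130) / (0.505 × 1.9) = 0.53 × 0.5254 = 0.2784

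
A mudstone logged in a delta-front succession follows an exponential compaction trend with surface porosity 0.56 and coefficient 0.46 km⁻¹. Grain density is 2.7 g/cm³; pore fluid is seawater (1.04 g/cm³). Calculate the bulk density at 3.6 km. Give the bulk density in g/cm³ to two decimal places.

2.52 g/cm³

Porosity at depth: phi = 0.56·exp(−0.46×3.6) = 0.56×0.1909 = 0.1069
Bulk density: ρ_b = (1−phi)ρ_g + phi·ρ_f = 0.8931×2.7 + 0.1069×1.04
       = 2.411 + 0.111 = 2.523 g/cm³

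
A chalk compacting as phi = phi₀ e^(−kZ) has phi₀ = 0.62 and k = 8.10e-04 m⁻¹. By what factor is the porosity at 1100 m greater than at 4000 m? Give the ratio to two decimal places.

10.48

Working in km (1 km = 1000 m; k in km⁻¹ = k in m⁻¹ × 1000):
phi(Z₁)/phi(Z₂) = e^(−k·Z₁)/e^(−k·Z₂) = e^{k(Z₂−Z₁)}
= exp(0.81 × 2.9) = exp(2.349) = 10.4751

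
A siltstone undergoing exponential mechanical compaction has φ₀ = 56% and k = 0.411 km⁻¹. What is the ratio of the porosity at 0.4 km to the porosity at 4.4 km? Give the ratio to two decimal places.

5.18

φ(d₁)/φ(d₂) = e^(−k·d₁)/e^(−k·d₂) = e^{k(d₂−d₁)}
= exp(0.411 × 4) = exp(1.644) = 5.1758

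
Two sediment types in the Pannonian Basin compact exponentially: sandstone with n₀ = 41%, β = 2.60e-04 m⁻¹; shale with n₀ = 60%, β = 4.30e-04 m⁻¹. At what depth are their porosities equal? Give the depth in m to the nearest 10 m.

Working in km (1 km = 1000 m; β in km⁻¹ = β in m⁻¹ × 1000):
Set n₀ₐ e^(−βₐZ) = n₀ᵦ e^(−βᵦZ) ⇒ ln(n₀ₐ/n₀ᵦ) = (βₐ − βᵦ)·Z
Z = ln(0.41/0.6) / (0.26 − 0.43) = -0.3808 / -0.17 = 2.240 km

2240 m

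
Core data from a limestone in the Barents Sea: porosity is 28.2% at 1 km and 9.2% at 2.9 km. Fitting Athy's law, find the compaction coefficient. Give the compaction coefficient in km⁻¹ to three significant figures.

Athy: n(z) = n₀ e^(−cz) ⇒ n₁/n₂ = e^{c(z₂−z₁)} ⇒ c = ln(n₁/n₂)/(z₂−z₁)
c = ln(0.282/0.092) / (2.9 − 1) = ln(3.065) / 1.9 = 1.1201 / 1.9 = 0.5895 km⁻¹

0.590 km⁻¹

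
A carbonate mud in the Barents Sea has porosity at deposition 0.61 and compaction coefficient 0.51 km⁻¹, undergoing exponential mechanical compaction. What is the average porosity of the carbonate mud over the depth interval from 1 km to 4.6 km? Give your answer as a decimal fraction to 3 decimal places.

0.168

⟨n⟩ = (1/(z₂−z₁)) ∫ n₀ e^(−kz) dz = n₀·(e^(−k·z₁) − e^(−k·z₂)) / (k·(z₂−z₁))
e^(−0.51×1) = 0.6005; e^(−0.51×4.6) = 0.0958
⟨n⟩ = 0.61 × (0.6005 − 0.0958) / (0.51 × 3.6) = 0.61 × 0.2749 = 0.1677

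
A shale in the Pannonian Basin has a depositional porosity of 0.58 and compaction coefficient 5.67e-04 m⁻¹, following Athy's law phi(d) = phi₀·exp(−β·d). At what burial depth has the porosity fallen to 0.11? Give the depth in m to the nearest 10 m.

2930 m

Working in km (1 km = 1000 m; β in km⁻¹ = β in m⁻¹ × 1000):
Invert Athy's law: d = ln(phi₀/phi) / β
d = ln(0.58/0.11) / 0.567 = ln(5.273) / 0.567 = 1.6625 / 0.567 = 2.932 km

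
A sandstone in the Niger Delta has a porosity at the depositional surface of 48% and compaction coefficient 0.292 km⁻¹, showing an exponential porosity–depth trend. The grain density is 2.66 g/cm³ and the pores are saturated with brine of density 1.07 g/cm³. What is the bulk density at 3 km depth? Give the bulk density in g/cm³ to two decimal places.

Porosity at depth: phi = 0.48·exp(−0.292×3) = 0.48×0.4164 = 0.1999
Bulk density: ρ_b = (1−phi)ρ_g + phi·ρ_f = 0.8001×2.66 + 0.1999×1.07
       = 2.128 + 0.214 = 2.342 g/cm³

2.34 g/cm³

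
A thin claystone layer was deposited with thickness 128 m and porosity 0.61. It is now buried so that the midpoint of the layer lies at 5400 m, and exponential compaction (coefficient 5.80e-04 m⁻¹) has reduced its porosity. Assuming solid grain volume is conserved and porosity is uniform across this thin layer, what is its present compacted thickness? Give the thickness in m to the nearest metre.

51 m

Working in km (1 km = 1000 m; c in km⁻¹ = c in m⁻¹ × 1000):
Porosity at 5.4 km: n = 0.61·exp(−0.58×5.4) = 0.0266
Solid-volume conservation: h(1−n) = h₀(1−n₀) ⇒ h = h₀·(1−n₀)/(1−n)
h = 0.128 × (1 − 0.61)/(1 − 0.0266) = 0.128 × 0.4007 = 0.0513 km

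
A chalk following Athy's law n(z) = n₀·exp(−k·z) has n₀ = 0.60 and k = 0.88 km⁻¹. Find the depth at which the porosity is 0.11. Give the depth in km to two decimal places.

1.93 km

Invert Athy's law: z = ln(n₀/n) / k
z = ln(0.6/0.11) / 0.88 = ln(5.455) / 0.88 = 1.6964 / 0.88 = 1.928 km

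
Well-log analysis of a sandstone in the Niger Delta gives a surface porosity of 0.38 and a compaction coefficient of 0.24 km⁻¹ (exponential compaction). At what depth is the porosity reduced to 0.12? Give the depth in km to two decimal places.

Invert Athy's law: Z = ln(n₀/n) / c
Z = ln(0.38/0.12) / 0.24 = ln(3.167) / 0.24 = 1.1527 / 0.24 = 4.803 km

4.80 km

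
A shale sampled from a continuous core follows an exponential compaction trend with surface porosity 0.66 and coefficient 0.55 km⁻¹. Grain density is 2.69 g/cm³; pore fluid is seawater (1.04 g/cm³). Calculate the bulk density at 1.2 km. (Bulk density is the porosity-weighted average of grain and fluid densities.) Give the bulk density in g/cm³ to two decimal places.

Porosity at depth: φ = 0.66·exp(−0.55×1.2) = 0.66×0.5169 = 0.3411
Bulk density: ρ_b = (1−φ)ρ_g + φ·ρ_f = 0.6589×2.69 + 0.3411×1.04
       = 1.772 + 0.355 = 2.127 g/cm³

2.13 g/cm³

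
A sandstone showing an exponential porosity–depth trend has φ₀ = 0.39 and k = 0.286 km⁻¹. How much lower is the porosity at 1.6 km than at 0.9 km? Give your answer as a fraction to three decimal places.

0.055

φ(0.9) = 0.39·e^(−0.286×0.9) = 0.3015
φ(1.6) = 0.39·e^(−0.286×1.6) = 0.2468
Δφ = 0.3015 − 0.2468 = 0.0547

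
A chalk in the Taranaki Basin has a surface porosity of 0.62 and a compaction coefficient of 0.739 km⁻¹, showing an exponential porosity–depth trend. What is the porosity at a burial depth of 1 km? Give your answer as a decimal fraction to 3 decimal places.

n = n₀·exp(−β·d) = 0.62 × exp(−0.739 × 1) = 0.62 × exp(−0.739)
  = 0.62 × 0.4776 = 0.2961

0.296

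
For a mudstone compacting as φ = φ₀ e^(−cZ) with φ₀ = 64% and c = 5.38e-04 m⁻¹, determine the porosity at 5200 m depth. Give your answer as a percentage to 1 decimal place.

3.9%

Working in km (1 km = 1000 m; c in km⁻¹ = c in m⁻¹ × 1000):
φ = φ₀·exp(−c·Z) = 0.64 × exp(−0.538 × 5.2) = 0.64 × exp(−2.798)
  = 0.64 × 0.0610 = 0.0390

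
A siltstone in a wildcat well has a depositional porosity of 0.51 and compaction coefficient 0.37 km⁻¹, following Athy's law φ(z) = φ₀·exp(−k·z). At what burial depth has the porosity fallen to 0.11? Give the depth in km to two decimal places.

4.15 km

Invert Athy's law: z = ln(φ₀/φ) / k
z = ln(0.51/0.11) / 0.37 = ln(4.636) / 0.37 = 1.5339 / 0.37 = 4.146 km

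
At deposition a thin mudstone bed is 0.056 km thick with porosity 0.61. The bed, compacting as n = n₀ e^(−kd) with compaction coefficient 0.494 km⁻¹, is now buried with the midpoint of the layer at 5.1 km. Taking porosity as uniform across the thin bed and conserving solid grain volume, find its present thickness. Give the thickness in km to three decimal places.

Porosity at 5.1 km: n = 0.61·exp(−0.494×5.1) = 0.0491
Solid-volume conservation: h(1−n) = h₀(1−n₀) ⇒ h = h₀·(1−n₀)/(1−n)
h = 0.056 × (1 − 0.61)/(1 − 0.0491) = 0.056 × 0.4101 = 0.0230 km

0.023 km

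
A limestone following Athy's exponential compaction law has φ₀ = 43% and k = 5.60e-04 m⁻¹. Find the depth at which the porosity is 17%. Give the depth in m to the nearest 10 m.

Working in km (1 km = 1000 m; k in km⁻¹ = k in m⁻¹ × 1000):
Invert Athy's law: z = ln(φ₀/φ) / k
z = ln(0.43/0.17) / 0.56 = ln(2.529) / 0.56 = 0.9280 / 0.56 = 1.657 km

1660 m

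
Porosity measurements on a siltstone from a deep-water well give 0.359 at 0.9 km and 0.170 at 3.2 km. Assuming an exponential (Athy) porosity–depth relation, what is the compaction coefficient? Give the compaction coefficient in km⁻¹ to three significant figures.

0.325 km⁻¹

Athy: φ(Z) = φ₀ e^(−cZ) ⇒ φ₁/φ₂ = e^{c(Z₂−Z₁)} ⇒ c = ln(φ₁/φ₂)/(Z₂−Z₁)
c = ln(0.359/0.17) / (3.2 − 0.9) = ln(2.112) / 2.3 = 0.7475 / 2.3 = 0.325 km⁻¹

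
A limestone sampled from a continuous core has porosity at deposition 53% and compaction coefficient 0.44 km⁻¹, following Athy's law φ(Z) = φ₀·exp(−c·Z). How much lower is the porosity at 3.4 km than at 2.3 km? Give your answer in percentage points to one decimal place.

φ(2.3) = 0.53·e^(−0.44×2.3) = 0.1927
φ(3.4) = 0.53·e^(−0.44×3.4) = 0.1187
Δφ = 0.1927 − 0.1187 = 0.0739

7.4 percentage points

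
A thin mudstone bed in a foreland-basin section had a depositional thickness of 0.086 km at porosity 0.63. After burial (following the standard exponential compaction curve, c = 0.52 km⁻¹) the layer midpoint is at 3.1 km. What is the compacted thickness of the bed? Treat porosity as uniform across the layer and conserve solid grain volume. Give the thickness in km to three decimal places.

Porosity at 3.1 km: φ = 0.63·exp(−0.52×3.1) = 0.1257
Solid-volume conservation: h(1−φ) = h₀(1−φ₀) ⇒ h = h₀·(1−φ₀)/(1−φ)
h = 0.086 × (1 − 0.63)/(1 − 0.1257) = 0.086 × 0.4232 = 0.0364 km

0.036 km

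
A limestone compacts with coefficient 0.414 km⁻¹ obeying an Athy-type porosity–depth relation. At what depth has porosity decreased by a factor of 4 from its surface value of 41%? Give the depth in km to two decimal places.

n/n₀ = 1/4 ⇒ exp(−c·Z) = 1/4 ⇒ Z = ln(4) / c
Z = 1.3863 / 0.414 = 3.349 km

3.35 km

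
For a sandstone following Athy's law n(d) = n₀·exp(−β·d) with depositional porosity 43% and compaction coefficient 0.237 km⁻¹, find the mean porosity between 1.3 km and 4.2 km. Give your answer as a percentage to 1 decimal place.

22.9%

⟨n⟩ = (1/(d₂−d₁)) ∫ n₀ e^(−βd) dd = n₀·(e^(−β·d₁) − e^(−β·d₂)) / (β·(d₂−d₁))
e^(−0.237×1.3) = 0.7348; e^(−0.237×4.2) = 0.3696
⟨n⟩ = 0.43 × (0.7348 − 0.3696) / (0.237 × 2.9) = 0.43 × 0.5315 = 0.2285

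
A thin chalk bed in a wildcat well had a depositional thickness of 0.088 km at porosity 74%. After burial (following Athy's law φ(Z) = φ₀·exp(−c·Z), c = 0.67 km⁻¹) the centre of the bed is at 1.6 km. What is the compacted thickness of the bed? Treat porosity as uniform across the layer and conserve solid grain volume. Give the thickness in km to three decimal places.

0.031 km

Porosity at 1.6 km: φ = 0.74·exp(−0.67×1.6) = 0.2533
Solid-volume conservation: h(1−φ) = h₀(1−φ₀) ⇒ h = h₀·(1−φ₀)/(1−φ)
h = 0.088 × (1 − 0.74)/(1 − 0.2533) = 0.088 × 0.3482 = 0.0306 km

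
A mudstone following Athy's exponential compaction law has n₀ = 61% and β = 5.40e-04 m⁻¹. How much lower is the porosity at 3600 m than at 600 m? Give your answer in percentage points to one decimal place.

Working in km (1 km = 1000 m; β in km⁻¹ = β in m⁻¹ × 1000):
n(0.6) = 0.61·e^(−0.54×0.6) = 0.4412
n(3.6) = 0.61·e^(−0.54×3.6) = 0.0873
Δn = 0.4412 − 0.0873 = 0.3539

35.4 percentage points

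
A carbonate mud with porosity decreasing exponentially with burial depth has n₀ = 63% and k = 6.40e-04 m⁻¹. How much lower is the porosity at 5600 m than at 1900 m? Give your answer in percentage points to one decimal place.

16.9 percentage points

Working in km (1 km = 1000 m; k in km⁻¹ = k in m⁻¹ × 1000):
n(1.9) = 0.63·e^(−0.64×1.9) = 0.1867
n(5.6) = 0.63·e^(−0.64×5.6) = 0.0175
Δn = 0.1867 − 0.0175 = 0.1692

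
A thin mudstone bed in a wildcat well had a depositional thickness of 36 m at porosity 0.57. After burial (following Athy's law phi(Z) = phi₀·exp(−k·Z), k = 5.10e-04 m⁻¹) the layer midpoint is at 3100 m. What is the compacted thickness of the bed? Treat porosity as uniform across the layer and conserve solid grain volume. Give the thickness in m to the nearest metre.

18 m

Working in km (1 km = 1000 m; k in km⁻¹ = k in m⁻¹ × 1000):
Porosity at 3.1 km: phi = 0.57·exp(−0.51×3.1) = 0.1173
Solid-volume conservation: h(1−phi) = h₀(1−phi₀) ⇒ h = h₀·(1−phi₀)/(1−phi)
h = 0.036 × (1 − 0.57)/(1 − 0.1173) = 0.036 × 0.4871 = 0.0175 km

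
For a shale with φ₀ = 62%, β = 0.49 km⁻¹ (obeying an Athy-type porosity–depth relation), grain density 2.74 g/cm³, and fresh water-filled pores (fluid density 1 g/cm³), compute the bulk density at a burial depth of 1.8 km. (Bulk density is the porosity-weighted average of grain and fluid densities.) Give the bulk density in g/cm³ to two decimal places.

2.29 g/cm³

Porosity at depth: φ = 0.62·exp(−0.49×1.8) = 0.62×0.4140 = 0.2567
Bulk density: ρ_b = (1−φ)ρ_g + φ·ρ_f = 0.7433×2.74 + 0.2567×1
       = 2.037 + 0.257 = 2.293 g/cm³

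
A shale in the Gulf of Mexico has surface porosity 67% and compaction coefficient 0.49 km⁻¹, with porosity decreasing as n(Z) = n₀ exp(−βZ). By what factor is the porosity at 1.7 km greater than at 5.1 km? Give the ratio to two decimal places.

5.29

n(Z₁)/n(Z₂) = e^(−β·Z₁)/e^(−β·Z₂) = e^{β(Z₂−Z₁)}
= exp(0.49 × 3.4) = exp(1.666) = 5.2910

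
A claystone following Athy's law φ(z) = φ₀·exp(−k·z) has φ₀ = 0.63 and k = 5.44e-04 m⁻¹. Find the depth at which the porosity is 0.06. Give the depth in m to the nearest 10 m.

Working in km (1 km = 1000 m; k in km⁻¹ = k in m⁻¹ × 1000):
Invert Athy's law: z = ln(φ₀/φ) / k
z = ln(0.63/0.06) / 0.544 = ln(10.5) / 0.544 = 2.3514 / 0.544 = 4.322 km

4320 m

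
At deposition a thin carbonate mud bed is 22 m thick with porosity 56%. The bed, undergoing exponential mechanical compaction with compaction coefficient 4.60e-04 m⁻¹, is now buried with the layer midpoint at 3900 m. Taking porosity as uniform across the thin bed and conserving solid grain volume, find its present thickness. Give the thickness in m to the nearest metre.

11 m

Working in km (1 km = 1000 m; β in km⁻¹ = β in m⁻¹ × 1000):
Porosity at 3.9 km: n = 0.56·exp(−0.46×3.9) = 0.0931
Solid-volume conservation: h(1−n) = h₀(1−n₀) ⇒ h = h₀·(1−n₀)/(1−n)
h = 0.022 × (1 − 0.56)/(1 − 0.0931) = 0.022 × 0.4852 = 0.0107 km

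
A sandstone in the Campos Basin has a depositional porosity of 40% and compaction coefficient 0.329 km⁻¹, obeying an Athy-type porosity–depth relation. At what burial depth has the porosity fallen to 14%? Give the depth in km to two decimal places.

Invert Athy's law: d = ln(n₀/n) / c
d = ln(0.4/0.14) / 0.329 = ln(2.857) / 0.329 = 1.0498 / 0.329 = 3.191 km

3.19 km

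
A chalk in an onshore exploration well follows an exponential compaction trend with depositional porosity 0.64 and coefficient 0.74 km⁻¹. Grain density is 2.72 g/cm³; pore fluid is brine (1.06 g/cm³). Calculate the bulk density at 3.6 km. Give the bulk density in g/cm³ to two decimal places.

Porosity at depth: phi = 0.64·exp(−0.74×3.6) = 0.64×0.0697 = 0.0446
Bulk density: ρ_b = (1−phi)ρ_g + phi·ρ_f = 0.9554×2.72 + 0.0446×1.06
       = 2.599 + 0.047 = 2.646 g/cm³

2.65 g/cm³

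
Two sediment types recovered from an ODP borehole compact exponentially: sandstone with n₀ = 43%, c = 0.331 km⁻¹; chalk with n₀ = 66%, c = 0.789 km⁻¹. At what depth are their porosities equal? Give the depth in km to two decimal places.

Set n₀ₐ e^(−cₐd) = n₀ᵦ e^(−cᵦd) ⇒ ln(n₀ₐ/n₀ᵦ) = (cₐ − cᵦ)·d
d = ln(0.43/0.66) / (0.331 − 0.789) = -0.4285 / -0.458 = 0.935 km

0.94 km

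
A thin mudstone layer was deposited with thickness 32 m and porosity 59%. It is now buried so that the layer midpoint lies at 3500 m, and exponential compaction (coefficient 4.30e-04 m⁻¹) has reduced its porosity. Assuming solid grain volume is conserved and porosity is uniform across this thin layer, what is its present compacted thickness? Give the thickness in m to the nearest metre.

15 m

Working in km (1 km = 1000 m; k in km⁻¹ = k in m⁻¹ × 1000):
Porosity at 3.5 km: φ = 0.59·exp(−0.43×3.5) = 0.1310
Solid-volume conservation: h(1−φ) = h₀(1−φ₀) ⇒ h = h₀·(1−φ₀)/(1−φ)
h = 0.032 × (1 − 0.59)/(1 − 0.1310) = 0.032 × 0.4718 = 0.0151 km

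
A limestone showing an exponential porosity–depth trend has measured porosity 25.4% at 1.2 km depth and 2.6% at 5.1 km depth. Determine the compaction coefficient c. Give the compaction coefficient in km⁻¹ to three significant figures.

Athy: φ(z) = φ₀ e^(−cz) ⇒ φ₁/φ₂ = e^{c(z₂−z₁)} ⇒ c = ln(φ₁/φ₂)/(z₂−z₁)
c = ln(0.254/0.026) / (5.1 − 1.2) = ln(9.769) / 3.9 = 2.2792 / 3.9 = 0.5844 km⁻¹

0.584 km⁻¹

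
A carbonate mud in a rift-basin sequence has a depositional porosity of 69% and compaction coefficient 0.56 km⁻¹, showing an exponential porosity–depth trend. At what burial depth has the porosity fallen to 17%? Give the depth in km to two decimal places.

2.50 km

Invert Athy's law: d = ln(n₀/n) / c
d = ln(0.69/0.17) / 0.56 = ln(4.059) / 0.56 = 1.4009 / 0.56 = 2.502 km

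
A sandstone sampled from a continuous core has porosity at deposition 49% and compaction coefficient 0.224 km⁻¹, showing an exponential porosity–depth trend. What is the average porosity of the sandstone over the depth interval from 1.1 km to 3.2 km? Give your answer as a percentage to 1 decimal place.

30.6%

⟨φ⟩ = (1/(Z₂−Z₁)) ∫ φ₀ e^(−kZ) dZ = φ₀·(e^(−k·Z₁) − e^(−k·Z₂)) / (k·(Z₂−Z₁))
e^(−0.224×1.1) = 0.7816; e^(−0.224×3.2) = 0.4883
⟨φ⟩ = 0.49 × (0.7816 − 0.4883) / (0.224 × 2.1) = 0.49 × 0.6235 = 0.3055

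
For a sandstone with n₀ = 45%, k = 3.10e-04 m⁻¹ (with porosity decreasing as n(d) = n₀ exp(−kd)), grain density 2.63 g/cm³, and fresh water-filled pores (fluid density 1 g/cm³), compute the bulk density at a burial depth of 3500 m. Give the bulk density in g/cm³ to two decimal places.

Working in km (1 km = 1000 m; k in km⁻¹ = k in m⁻¹ × 1000):
Porosity at depth: n = 0.45·exp(−0.31×3.5) = 0.45×0.3379 = 0.1521
Bulk density: ρ_b = (1−n)ρ_g + n·ρ_f = 0.8479×2.63 + 0.1521×1
       = 2.230 + 0.152 = 2.382 g/cm³

2.38 g/cm³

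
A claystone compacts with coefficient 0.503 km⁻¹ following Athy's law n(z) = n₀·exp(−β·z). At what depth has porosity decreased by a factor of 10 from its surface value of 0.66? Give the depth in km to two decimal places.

n/n₀ = 1/10 ⇒ exp(−β·z) = 1/10 ⇒ z = ln(10) / β
z = 2.3026 / 0.503 = 4.578 km

4.58 km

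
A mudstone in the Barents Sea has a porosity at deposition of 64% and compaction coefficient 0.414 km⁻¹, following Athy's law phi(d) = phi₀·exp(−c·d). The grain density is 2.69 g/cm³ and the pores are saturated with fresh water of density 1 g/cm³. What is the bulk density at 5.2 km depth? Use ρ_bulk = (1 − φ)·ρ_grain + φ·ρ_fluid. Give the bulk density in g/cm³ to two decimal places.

Porosity at depth: phi = 0.64·exp(−0.414×5.2) = 0.64×0.1162 = 0.0743
Bulk density: ρ_b = (1−phi)ρ_g + phi·ρ_f = 0.9257×2.69 + 0.0743×1
       = 2.490 + 0.074 = 2.564 g/cm³

2.56 g/cm³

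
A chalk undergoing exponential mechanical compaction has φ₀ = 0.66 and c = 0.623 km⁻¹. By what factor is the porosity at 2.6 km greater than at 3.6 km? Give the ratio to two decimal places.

1.86

φ(d₁)/φ(d₂) = e^(−c·d₁)/e^(−c·d₂) = e^{c(d₂−d₁)}
= exp(0.623 × 1) = exp(0.623) = 1.8645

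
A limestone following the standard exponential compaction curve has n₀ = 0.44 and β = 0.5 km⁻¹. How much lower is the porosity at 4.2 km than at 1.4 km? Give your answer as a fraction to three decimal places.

n(1.4) = 0.44·e^(−0.5×1.4) = 0.2185
n(4.2) = 0.44·e^(−0.5×4.2) = 0.0539
Δn = 0.2185 − 0.0539 = 0.1646

0.165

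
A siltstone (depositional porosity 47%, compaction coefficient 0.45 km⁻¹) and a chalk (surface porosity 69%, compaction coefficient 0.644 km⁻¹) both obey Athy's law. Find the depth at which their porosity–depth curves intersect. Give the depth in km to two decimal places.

1.98 km

Set n₀ₐ e^(−βₐz) = n₀ᵦ e^(−βᵦz) ⇒ ln(n₀ₐ/n₀ᵦ) = (βₐ − βᵦ)·z
z = ln(0.47/0.69) / (0.45 − 0.644) = -0.3840 / -0.194 = 1.979 km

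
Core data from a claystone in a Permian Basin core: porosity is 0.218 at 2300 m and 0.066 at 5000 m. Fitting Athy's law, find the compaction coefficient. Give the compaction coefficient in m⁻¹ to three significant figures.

Working in km (1 km = 1000 m; c in km⁻¹ = c in m⁻¹ × 1000):
Athy: φ(Z) = φ₀ e^(−cZ) ⇒ φ₁/φ₂ = e^{c(Z₂−Z₁)} ⇒ c = ln(φ₁/φ₂)/(Z₂−Z₁)
c = ln(0.218/0.066) / (5 − 2.3) = ln(3.303) / 2.7 = 1.1948 / 2.7 = 0.4425 km⁻¹

0.000443 m⁻¹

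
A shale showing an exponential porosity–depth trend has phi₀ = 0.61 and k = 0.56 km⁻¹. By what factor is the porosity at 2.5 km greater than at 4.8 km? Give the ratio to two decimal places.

3.63

phi(z₁)/phi(z₂) = e^(−k·z₁)/e^(−k·z₂) = e^{k(z₂−z₁)}
= exp(0.56 × 2.3) = exp(1.288) = 3.6255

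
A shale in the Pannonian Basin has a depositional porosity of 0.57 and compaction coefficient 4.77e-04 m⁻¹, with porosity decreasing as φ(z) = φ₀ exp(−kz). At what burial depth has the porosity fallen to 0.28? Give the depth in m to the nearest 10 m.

Working in km (1 km = 1000 m; k in km⁻¹ = k in m⁻¹ × 1000):
Invert Athy's law: z = ln(φ₀/φ) / k
z = ln(0.57/0.28) / 0.477 = ln(2.036) / 0.477 = 0.7108 / 0.477 = 1.490 km

1490 m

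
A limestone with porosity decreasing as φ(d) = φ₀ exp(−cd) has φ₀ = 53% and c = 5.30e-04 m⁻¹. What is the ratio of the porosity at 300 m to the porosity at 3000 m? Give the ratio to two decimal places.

4.18

Working in km (1 km = 1000 m; c in km⁻¹ = c in m⁻¹ × 1000):
φ(d₁)/φ(d₂) = e^(−c·d₁)/e^(−c·d₂) = e^{c(d₂−d₁)}
= exp(0.53 × 2.7) = exp(1.431) = 4.1829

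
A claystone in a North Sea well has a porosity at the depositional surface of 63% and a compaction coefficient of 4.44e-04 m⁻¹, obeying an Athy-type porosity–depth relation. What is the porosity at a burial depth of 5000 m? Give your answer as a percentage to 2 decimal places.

6.84%

Working in km (1 km = 1000 m; k in km⁻¹ = k in m⁻¹ × 1000):
φ = φ₀·exp(−k·d) = 0.63 × exp(−0.444 × 5) = 0.63 × exp(−2.22)
  = 0.63 × 0.1086 = 0.0684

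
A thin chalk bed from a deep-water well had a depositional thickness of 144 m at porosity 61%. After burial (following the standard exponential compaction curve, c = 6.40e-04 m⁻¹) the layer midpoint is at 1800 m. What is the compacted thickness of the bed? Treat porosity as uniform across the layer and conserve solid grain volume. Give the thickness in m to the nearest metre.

70 m

Working in km (1 km = 1000 m; c in km⁻¹ = c in m⁻¹ × 1000):
Porosity at 1.8 km: n = 0.61·exp(−0.64×1.8) = 0.1928
Solid-volume conservation: h(1−n) = h₀(1−n₀) ⇒ h = h₀·(1−n₀)/(1−n)
h = 0.144 × (1 − 0.61)/(1 − 0.1928) = 0.144 × 0.4831 = 0.0696 km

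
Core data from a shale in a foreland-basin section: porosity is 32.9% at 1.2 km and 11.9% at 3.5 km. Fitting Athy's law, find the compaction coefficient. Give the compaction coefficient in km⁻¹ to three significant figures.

0.442 km⁻¹

Athy: phi(d) = phi₀ e^(−cd) ⇒ phi₁/phi₂ = e^{c(d₂−d₁)} ⇒ c = ln(phi₁/phi₂)/(d₂−d₁)
c = ln(0.329/0.119) / (3.5 − 1.2) = ln(2.765) / 2.3 = 1.0169 / 2.3 = 0.4421 km⁻¹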